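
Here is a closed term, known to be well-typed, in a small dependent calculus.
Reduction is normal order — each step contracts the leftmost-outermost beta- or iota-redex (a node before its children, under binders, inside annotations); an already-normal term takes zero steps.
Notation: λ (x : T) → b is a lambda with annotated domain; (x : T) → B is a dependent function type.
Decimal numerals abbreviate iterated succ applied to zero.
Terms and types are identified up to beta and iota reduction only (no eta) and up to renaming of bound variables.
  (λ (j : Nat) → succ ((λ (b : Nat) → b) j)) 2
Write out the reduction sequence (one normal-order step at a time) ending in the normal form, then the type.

normal-order reduction:
  (λ (j : Nat) → succ ((λ (b : Nat) → b) j)) 2
  ~> succ ((λ (j : Nat) → j) 2)
  ~> 3
the term's type:
  Nat


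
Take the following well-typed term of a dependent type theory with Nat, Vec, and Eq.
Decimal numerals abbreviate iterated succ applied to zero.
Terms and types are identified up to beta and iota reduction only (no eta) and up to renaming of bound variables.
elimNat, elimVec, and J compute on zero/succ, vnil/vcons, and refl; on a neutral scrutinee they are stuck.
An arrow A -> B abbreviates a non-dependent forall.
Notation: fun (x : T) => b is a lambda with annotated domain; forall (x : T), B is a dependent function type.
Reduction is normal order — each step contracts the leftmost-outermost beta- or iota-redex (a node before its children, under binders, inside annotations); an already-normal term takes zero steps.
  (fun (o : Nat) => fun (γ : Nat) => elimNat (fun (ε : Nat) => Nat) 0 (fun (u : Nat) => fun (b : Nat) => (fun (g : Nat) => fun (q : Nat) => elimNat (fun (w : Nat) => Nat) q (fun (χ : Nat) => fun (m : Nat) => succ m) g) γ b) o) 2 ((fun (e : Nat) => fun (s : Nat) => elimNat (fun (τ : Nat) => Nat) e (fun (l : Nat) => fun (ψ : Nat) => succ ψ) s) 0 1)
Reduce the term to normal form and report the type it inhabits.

reduced normal form:
  2
inferred type:
  Nat
observation: contracting a beta-redex first, the term normalizes in 33 steps.


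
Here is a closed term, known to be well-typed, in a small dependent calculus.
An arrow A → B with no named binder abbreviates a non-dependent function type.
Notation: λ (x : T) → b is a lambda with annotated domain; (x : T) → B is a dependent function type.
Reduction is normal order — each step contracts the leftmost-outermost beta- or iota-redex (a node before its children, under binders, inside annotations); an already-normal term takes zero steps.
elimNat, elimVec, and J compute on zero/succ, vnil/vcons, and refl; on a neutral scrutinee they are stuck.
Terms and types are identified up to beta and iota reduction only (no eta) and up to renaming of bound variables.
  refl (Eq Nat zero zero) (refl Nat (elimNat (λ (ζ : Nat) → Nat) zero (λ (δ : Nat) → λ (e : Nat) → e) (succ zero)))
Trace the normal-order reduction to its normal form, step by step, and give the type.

normal-order reduction:
  refl (Eq Nat zero zero) (refl Nat (elimNat (λ (ζ : Nat) → Nat) zero (λ (δ : Nat) → λ (e : Nat) → e) (succ zero)))
  ~> refl (Eq Nat zero zero) (refl Nat ((λ (ζ : Nat) → λ (δ : Nat) → δ) zero (elimNat (λ (e : Nat) → Nat) zero (λ (f : Nat) → λ (m : Nat) → m) zero)))
  ~> refl (Eq Nat zero zero) (refl Nat ((λ (ζ : Nat) → ζ) (elimNat (λ (δ : Nat) → Nat) zero (λ (e : Nat) → λ (f : Nat) → f) zero)))
  ~> refl (Eq Nat zero zero) (refl Nat (elimNat (λ (ζ : Nat) → Nat) zero (λ (δ : Nat) → λ (e : Nat) → e) zero))
  ~> refl (Eq Nat zero zero) (refl Nat zero)
type:
  Eq (Eq Nat zero zero) (refl Nat zero) (refl Nat zero)


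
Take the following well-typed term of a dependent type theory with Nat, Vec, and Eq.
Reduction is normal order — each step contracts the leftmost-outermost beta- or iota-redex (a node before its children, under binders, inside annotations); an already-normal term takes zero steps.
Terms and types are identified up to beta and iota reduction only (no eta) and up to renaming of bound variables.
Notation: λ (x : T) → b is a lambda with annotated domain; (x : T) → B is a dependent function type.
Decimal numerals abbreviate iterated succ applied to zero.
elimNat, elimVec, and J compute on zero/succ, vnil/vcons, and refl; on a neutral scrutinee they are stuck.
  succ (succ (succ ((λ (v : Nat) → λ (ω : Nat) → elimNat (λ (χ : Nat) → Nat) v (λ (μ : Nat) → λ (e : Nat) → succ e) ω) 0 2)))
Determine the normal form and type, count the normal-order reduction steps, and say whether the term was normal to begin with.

normal form:
  5
the term's type:
  Nat
steps to reach normal form (normal order): 9
already normal: no
first contracted redex: a beta-redex


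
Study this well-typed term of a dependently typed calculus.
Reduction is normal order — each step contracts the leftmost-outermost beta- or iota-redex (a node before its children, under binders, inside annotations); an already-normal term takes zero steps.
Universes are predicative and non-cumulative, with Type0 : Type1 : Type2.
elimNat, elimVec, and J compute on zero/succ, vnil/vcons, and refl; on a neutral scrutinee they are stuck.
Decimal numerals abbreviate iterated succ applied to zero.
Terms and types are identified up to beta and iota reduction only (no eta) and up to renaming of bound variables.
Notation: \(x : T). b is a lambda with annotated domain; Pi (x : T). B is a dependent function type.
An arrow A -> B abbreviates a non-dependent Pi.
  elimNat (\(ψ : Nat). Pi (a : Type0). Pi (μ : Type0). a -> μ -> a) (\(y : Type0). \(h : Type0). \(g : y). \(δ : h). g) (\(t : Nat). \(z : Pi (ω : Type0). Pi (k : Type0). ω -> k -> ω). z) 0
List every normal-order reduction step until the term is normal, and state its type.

normal-order reduction sequence:
  elimNat (\(ψ : Nat). Pi (a : Type0). Pi (μ : Type0). a -> μ -> a) (\(y : Type0). \(h : Type0). \(g : y). \(δ : h). g) (\(t : Nat). \(z : Pi (ω : Type0). Pi (k : Type0). ω -> k -> ω). z) 0
  ~> \(ψ : Type0). \(a : Type0). \(μ : ψ). \(y : a). μ
the term's type:
  Pi (ψ : Type0). Pi (a : Type0). ψ -> a -> ψ


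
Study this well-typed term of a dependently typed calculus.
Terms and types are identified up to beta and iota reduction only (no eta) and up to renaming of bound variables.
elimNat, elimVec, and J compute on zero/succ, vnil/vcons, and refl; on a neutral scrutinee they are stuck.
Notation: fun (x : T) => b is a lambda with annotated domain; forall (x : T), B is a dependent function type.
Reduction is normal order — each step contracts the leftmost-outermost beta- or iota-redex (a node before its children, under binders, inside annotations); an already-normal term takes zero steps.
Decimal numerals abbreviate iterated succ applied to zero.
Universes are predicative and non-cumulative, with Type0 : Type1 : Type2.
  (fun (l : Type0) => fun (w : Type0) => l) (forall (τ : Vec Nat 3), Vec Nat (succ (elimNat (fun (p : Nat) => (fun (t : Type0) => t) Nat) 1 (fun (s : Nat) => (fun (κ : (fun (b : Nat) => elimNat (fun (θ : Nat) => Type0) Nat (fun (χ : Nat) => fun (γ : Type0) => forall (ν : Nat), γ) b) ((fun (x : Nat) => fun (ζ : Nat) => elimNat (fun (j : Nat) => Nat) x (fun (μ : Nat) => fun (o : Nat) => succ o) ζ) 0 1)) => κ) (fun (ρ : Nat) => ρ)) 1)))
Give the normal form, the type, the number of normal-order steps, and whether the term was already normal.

normal form:
  fun (l : Type0) => forall (w : Vec Nat 3), Vec Nat 2
the term's type:
  forall (l : Type0), Type0
reduction steps (normal order): 6
started in normal form: no
first contracted redex: a beta-redex


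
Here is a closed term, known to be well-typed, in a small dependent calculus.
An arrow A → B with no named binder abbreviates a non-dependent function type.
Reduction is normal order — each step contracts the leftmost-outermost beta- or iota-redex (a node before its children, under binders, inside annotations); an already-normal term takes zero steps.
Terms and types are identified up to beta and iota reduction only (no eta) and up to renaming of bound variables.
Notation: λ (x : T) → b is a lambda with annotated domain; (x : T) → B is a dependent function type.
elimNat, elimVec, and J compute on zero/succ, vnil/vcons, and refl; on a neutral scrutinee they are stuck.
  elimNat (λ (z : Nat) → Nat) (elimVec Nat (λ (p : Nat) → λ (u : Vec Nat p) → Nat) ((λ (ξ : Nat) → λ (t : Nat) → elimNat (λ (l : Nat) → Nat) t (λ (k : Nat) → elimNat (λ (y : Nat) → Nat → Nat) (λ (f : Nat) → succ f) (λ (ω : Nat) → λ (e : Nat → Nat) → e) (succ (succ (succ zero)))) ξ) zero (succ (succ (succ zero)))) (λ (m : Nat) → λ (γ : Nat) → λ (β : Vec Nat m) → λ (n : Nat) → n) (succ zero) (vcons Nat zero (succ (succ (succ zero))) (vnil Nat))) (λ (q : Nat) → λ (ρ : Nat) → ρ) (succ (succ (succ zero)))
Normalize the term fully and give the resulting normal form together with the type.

resulting normal form:
  succ (succ (succ zero))
type:
  Nat


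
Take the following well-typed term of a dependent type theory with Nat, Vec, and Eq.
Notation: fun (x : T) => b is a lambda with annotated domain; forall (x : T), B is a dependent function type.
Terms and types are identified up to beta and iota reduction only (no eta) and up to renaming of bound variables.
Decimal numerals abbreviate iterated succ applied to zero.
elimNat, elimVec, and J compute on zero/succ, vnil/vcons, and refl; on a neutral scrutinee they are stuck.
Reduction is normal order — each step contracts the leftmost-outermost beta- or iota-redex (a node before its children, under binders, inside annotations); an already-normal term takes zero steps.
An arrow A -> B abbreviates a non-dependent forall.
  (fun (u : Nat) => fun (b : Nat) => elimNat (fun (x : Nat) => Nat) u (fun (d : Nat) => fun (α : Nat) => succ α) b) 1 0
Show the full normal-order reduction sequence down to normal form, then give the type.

normal-order reduction sequence:
  (fun (u : Nat) => fun (b : Nat) => elimNat (fun (x : Nat) => Nat) u (fun (d : Nat) => fun (α : Nat) => succ α) b) 1 0
  ~> (fun (u : Nat) => elimNat (fun (b : Nat) => Nat) 1 (fun (x : Nat) => fun (d : Nat) => succ d) u) 0
  ~> elimNat (fun (u : Nat) => Nat) 1 (fun (b : Nat) => fun (x : Nat) => succ x) 0
  ~> 1
the term's type:
  Nat


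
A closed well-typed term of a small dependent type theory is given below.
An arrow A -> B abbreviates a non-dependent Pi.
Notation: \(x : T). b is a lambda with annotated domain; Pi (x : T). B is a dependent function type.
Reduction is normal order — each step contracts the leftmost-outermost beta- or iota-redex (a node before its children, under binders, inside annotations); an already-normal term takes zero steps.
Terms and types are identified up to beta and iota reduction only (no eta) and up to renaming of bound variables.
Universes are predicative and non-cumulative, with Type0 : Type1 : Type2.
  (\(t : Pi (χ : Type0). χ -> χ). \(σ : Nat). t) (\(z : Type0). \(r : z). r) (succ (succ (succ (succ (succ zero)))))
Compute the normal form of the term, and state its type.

normal form:
  \(t : Type0). \(χ : t). χ
type:
  Pi (t : Type0). t -> t


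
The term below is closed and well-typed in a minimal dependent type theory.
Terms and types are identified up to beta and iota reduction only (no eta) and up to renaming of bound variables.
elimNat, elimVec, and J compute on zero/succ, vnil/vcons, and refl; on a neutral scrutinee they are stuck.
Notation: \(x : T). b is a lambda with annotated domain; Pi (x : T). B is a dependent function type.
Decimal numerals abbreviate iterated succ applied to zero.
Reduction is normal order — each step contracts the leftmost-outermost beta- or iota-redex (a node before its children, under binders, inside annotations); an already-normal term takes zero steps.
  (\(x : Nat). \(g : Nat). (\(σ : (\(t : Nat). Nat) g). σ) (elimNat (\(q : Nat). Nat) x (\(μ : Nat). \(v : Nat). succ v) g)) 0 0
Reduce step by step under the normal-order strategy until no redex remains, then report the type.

normal-order reduction:
  (\(x : Nat). \(g : Nat). (\(σ : (\(t : Nat). Nat) g). σ) (elimNat (\(q : Nat). Nat) x (\(μ : Nat). \(v : Nat). succ v) g)) 0 0
  ~> (\(x : Nat). (\(g : (\(σ : Nat). Nat) x). g) (elimNat (\(t : Nat). Nat) 0 (\(q : Nat). \(μ : Nat). succ μ) x)) 0
  ~> (\(x : (\(g : Nat). Nat) 0). x) (elimNat (\(σ : Nat). Nat) 0 (\(t : Nat). \(q : Nat). succ q) 0)
  ~> elimNat (\(x : Nat). Nat) 0 (\(g : Nat). \(σ : Nat). succ σ) 0
  ~> 0
inferred type:
  Nat


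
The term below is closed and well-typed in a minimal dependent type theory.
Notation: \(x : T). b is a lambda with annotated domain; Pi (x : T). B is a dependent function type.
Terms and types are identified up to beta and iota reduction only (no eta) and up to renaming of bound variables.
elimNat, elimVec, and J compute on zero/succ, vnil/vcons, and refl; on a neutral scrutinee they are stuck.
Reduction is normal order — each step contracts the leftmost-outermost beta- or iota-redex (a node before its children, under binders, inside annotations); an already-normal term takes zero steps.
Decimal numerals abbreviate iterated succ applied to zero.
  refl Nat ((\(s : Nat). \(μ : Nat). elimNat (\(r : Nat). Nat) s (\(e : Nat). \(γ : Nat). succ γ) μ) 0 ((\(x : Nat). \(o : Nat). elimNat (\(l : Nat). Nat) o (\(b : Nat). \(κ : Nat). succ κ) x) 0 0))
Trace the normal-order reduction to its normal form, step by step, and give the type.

normal-order reduction sequence:
  refl Nat ((\(s : Nat). \(μ : Nat). elimNat (\(r : Nat). Nat) s (\(e : Nat). \(γ : Nat). succ γ) μ) 0 ((\(x : Nat). \(o : Nat). elimNat (\(l : Nat). Nat) o (\(b : Nat). \(κ : Nat). succ κ) x) 0 0))
  ~> refl Nat ((\(s : Nat). elimNat (\(μ : Nat). Nat) 0 (\(r : Nat). \(e : Nat). succ e) s) ((\(γ : Nat). \(x : Nat). elimNat (\(o : Nat). Nat) x (\(l : Nat). \(b : Nat). succ b) γ) 0 0))
  ~> refl Nat (elimNat (\(s : Nat). Nat) 0 (\(μ : Nat). \(r : Nat). succ r) ((\(e : Nat). \(γ : Nat). elimNat (\(x : Nat). Nat) γ (\(o : Nat). \(l : Nat). succ l) e) 0 0))
  ~> refl Nat (elimNat (\(s : Nat). Nat) 0 (\(μ : Nat). \(r : Nat). succ r) ((\(e : Nat). elimNat (\(γ : Nat). Nat) e (\(x : Nat). \(o : Nat). succ o) 0) 0))
  ~> refl Nat (elimNat (\(s : Nat). Nat) 0 (\(μ : Nat). \(r : Nat). succ r) (elimNat (\(e : Nat). Nat) 0 (\(γ : Nat). \(x : Nat). succ x) 0))
  ~> refl Nat (elimNat (\(s : Nat). Nat) 0 (\(μ : Nat). \(r : Nat). succ r) 0)
  ~> refl Nat 0
the term's type:
  Eq Nat 0 0


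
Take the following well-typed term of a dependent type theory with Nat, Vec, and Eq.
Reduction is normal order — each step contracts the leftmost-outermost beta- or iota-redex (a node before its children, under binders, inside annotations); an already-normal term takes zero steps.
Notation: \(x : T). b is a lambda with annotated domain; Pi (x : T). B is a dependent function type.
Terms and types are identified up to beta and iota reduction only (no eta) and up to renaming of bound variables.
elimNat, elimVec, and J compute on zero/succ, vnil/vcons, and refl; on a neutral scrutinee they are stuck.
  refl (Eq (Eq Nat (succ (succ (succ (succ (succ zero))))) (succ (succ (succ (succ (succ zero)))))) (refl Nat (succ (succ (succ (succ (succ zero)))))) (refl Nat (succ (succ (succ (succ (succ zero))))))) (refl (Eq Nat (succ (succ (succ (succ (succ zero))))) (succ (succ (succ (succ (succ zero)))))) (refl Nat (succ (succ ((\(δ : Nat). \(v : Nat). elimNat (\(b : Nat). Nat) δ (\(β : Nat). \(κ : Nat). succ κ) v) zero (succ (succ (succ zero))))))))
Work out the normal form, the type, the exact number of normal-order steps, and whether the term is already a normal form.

reduced normal form:
  refl (Eq (Eq Nat (succ (succ (succ (succ (succ zero))))) (succ (succ (succ (succ (succ zero)))))) (refl Nat (succ (succ (succ (succ (succ zero)))))) (refl Nat (succ (succ (succ (succ (succ zero))))))) (refl (Eq Nat (succ (succ (succ (succ (succ zero))))) (succ (succ (succ (succ (succ zero)))))) (refl Nat (succ (succ (succ (succ (succ zero)))))))
type:
  Eq (Eq (Eq Nat (succ (succ (succ (succ (succ zero))))) (succ (succ (succ (succ (succ zero)))))) (refl Nat (succ (succ (succ (succ (succ zero)))))) (refl Nat (succ (succ (succ (succ (succ zero))))))) (refl (Eq Nat (succ (succ (succ (succ (succ zero))))) (succ (succ (succ (succ (succ zero)))))) (refl Nat (succ (succ (succ (succ (succ zero))))))) (refl (Eq Nat (succ (succ (succ (succ (succ zero))))) (succ (succ (succ (succ (succ zero)))))) (refl Nat (succ (succ (succ (succ (succ zero)))))))
steps to reach normal form (normal order): 12
already normal: no
first contracted redex: a beta-redex


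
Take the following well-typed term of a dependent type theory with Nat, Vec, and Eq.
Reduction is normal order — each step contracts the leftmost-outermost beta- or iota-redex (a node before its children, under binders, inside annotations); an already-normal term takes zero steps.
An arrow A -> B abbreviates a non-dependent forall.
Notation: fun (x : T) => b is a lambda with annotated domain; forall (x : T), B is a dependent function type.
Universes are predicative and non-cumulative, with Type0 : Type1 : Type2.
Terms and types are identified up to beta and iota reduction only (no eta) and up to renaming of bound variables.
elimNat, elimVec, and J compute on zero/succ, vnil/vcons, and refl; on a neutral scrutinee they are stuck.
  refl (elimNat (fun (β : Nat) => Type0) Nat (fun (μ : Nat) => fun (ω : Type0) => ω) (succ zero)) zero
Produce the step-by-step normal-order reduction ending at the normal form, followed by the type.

normal-order reduction:
  refl (elimNat (fun (β : Nat) => Type0) Nat (fun (μ : Nat) => fun (ω : Type0) => ω) (succ zero)) zero
  ~> refl ((fun (β : Nat) => fun (μ : Type0) => μ) zero (elimNat (fun (ω : Nat) => Type0) Nat (fun (σ : Nat) => fun (φ : Type0) => φ) zero)) zero
  ~> refl ((fun (β : Type0) => β) (elimNat (fun (μ : Nat) => Type0) Nat (fun (ω : Nat) => fun (σ : Type0) => σ) zero)) zero
  ~> refl (elimNat (fun (β : Nat) => Type0) Nat (fun (μ : Nat) => fun (ω : Type0) => ω) zero) zero
  ~> refl Nat zero
the term's type:
  Eq Nat zero zero


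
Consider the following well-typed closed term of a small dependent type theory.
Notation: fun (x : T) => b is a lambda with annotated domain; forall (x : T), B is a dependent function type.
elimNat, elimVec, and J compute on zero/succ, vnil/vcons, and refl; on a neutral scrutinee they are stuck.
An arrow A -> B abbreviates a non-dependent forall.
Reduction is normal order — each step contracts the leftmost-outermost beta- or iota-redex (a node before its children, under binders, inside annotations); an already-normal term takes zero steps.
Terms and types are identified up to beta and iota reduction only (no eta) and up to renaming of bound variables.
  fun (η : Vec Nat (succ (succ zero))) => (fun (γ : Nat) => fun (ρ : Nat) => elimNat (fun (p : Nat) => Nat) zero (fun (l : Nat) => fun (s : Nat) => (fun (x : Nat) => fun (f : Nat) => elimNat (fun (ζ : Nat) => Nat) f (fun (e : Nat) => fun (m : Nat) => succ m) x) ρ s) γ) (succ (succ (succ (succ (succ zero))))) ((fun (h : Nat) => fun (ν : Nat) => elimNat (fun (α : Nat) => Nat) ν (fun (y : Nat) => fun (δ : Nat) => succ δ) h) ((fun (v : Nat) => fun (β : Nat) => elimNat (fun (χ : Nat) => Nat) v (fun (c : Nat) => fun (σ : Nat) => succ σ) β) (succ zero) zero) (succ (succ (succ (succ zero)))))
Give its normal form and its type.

normal form:
  fun (η : Vec Nat (succ (succ zero))) => succ (succ (succ (succ (succ (succ (succ (succ (succ (succ (succ (succ (succ (succ (succ (succ (succ (succ (succ (succ (succ (succ (succ (succ (succ zero))))))))))))))))))))))))
inferred type:
  Vec Nat (succ (succ zero)) -> Nat


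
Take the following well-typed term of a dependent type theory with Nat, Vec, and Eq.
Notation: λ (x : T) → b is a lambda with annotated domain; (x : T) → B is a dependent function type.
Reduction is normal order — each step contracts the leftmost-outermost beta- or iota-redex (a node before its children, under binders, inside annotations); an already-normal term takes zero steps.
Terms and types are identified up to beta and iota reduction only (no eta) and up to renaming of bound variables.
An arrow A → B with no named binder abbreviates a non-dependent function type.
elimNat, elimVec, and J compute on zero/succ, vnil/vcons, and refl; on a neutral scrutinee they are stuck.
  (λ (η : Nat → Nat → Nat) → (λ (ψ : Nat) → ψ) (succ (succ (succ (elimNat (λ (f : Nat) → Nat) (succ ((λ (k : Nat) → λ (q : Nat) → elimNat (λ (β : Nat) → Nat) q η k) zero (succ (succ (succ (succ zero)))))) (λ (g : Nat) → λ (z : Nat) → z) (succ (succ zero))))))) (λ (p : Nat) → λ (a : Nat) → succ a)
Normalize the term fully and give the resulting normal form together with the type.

resulting normal form:
  succ (succ (succ (succ (succ (succ (succ (succ zero)))))))
the term's type:
  Nat
observation: the first redex contracted is a beta-redex; the normal form is reached in 12 normal-order steps.


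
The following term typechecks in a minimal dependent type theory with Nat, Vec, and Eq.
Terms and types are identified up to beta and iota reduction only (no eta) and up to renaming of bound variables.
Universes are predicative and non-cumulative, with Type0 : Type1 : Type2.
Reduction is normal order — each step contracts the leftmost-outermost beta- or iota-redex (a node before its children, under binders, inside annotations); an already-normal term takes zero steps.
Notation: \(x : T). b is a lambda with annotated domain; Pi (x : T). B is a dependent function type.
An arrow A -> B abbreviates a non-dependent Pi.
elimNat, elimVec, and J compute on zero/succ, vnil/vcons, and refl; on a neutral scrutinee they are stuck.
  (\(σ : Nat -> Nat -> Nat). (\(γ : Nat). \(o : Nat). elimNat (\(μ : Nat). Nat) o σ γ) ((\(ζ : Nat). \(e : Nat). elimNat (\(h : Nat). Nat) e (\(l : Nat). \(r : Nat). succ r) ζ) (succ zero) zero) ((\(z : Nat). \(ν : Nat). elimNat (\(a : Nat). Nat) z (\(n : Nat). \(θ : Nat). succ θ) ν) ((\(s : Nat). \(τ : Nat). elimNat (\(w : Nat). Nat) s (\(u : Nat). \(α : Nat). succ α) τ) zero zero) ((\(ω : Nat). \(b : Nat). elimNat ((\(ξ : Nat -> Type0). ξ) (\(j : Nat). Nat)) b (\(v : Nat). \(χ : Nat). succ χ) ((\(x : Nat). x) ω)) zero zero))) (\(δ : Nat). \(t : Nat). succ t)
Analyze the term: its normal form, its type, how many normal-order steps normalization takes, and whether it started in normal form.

normal form:
  succ zero
inferred type:
  Nat
steps to reach normal form (normal order): 24
started in normal form: no
first redex: a beta-redex


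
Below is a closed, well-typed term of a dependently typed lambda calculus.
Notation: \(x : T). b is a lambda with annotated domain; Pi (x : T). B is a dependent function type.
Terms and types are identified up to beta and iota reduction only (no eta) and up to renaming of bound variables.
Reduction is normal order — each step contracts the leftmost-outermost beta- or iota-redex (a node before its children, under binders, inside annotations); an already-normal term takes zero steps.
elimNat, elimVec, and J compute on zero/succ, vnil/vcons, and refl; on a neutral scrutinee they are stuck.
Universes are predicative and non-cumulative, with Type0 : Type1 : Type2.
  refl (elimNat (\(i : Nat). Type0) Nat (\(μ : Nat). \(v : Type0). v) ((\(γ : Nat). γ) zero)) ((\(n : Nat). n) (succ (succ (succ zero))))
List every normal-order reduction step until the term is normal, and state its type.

reduction (normal order):
  refl (elimNat (\(i : Nat). Type0) Nat (\(μ : Nat). \(v : Type0). v) ((\(γ : Nat). γ) zero)) ((\(n : Nat). n) (succ (succ (succ zero))))
  ~> refl (elimNat (\(i : Nat). Type0) Nat (\(μ : Nat). \(v : Type0). v) zero) ((\(γ : Nat). γ) (succ (succ (succ zero))))
  ~> refl Nat ((\(i : Nat). i) (succ (succ (succ zero))))
  ~> refl Nat (succ (succ (succ zero)))
type:
  Eq Nat (succ (succ (succ zero))) (succ (succ (succ zero)))


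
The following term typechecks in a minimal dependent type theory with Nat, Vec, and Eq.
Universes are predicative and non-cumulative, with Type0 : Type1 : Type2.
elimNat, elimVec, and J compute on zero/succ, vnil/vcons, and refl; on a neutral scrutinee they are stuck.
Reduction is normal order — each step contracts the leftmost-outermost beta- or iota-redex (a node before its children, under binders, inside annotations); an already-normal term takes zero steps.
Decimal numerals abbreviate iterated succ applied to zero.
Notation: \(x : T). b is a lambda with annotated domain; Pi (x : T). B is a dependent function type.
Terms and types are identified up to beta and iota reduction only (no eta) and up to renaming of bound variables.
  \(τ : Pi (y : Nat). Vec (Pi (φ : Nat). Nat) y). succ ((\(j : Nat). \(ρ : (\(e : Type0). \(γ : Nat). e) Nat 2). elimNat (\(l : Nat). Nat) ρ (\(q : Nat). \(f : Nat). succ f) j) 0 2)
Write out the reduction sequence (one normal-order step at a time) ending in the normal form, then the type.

normal-order reduction:
  \(τ : Pi (y : Nat). Vec (Pi (φ : Nat). Nat) y). succ ((\(j : Nat). \(ρ : (\(e : Type0). \(γ : Nat). e) Nat 2). elimNat (\(l : Nat). Nat) ρ (\(q : Nat). \(f : Nat). succ f) j) 0 2)
  ~> \(τ : Pi (y : Nat). Vec (Pi (φ : Nat). Nat) y). succ ((\(j : (\(ρ : Type0). \(e : Nat). ρ) Nat 2). elimNat (\(γ : Nat). Nat) j (\(l : Nat). \(q : Nat). succ q) 0) 2)
  ~> \(τ : Pi (y : Nat). Vec (Pi (φ : Nat). Nat) y). succ (elimNat (\(j : Nat). Nat) 2 (\(ρ : Nat). \(e : Nat). succ e) 0)
  ~> \(τ : Pi (y : Nat). Vec (Pi (φ : Nat). Nat) y). 3
type:
  Pi (τ : Pi (y : Nat). Vec (Pi (φ : Nat). Nat) y). Nat


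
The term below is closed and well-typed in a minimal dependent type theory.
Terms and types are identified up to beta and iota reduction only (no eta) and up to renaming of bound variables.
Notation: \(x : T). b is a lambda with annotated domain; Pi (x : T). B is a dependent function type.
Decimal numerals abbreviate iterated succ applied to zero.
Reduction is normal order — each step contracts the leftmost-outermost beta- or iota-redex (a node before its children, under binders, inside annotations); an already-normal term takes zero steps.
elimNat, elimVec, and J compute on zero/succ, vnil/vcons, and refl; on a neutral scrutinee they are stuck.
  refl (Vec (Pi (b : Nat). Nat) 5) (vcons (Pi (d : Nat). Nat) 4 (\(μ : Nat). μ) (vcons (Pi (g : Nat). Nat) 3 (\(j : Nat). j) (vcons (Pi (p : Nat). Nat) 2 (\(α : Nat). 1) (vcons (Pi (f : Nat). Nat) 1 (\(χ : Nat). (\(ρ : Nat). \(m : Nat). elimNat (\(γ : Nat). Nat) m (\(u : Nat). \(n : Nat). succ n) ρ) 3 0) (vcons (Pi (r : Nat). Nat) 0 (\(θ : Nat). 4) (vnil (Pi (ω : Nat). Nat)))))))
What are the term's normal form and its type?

normal form:
  refl (Vec (Pi (b : Nat). Nat) 5) (vcons (Pi (d : Nat). Nat) 4 (\(μ : Nat). μ) (vcons (Pi (g : Nat). Nat) 3 (\(j : Nat). j) (vcons (Pi (p : Nat). Nat) 2 (\(α : Nat). 1) (vcons (Pi (f : Nat). Nat) 1 (\(χ : Nat). 3) (vcons (Pi (ρ : Nat). Nat) 0 (\(m : Nat). 4) (vnil (Pi (γ : Nat). Nat)))))))
inferred type:
  Eq (Vec (Pi (b : Nat). Nat) 5) (vcons (Pi (d : Nat). Nat) 4 (\(μ : Nat). μ) (vcons (Pi (g : Nat). Nat) 3 (\(j : Nat). j) (vcons (Pi (p : Nat). Nat) 2 (\(α : Nat). 1) (vcons (Pi (f : Nat). Nat) 1 (\(χ : Nat). 3) (vcons (Pi (ρ : Nat). Nat) 0 (\(m : Nat). 4) (vnil (Pi (γ : Nat). Nat))))))) (vcons (Pi (u : Nat). Nat) 4 (\(n : Nat). n) (vcons (Pi (r : Nat). Nat) 3 (\(θ : Nat). θ) (vcons (Pi (ω : Nat). Nat) 2 (\(ε : Nat). 1) (vcons (Pi (e : Nat). Nat) 1 (\(σ : Nat). 3) (vcons (Pi (z : Nat). Nat) 0 (\(η : Nat). 4) (vnil (Pi (x : Nat). Nat)))))))
observation: normalization takes exactly 12 steps under the normal-order strategy.


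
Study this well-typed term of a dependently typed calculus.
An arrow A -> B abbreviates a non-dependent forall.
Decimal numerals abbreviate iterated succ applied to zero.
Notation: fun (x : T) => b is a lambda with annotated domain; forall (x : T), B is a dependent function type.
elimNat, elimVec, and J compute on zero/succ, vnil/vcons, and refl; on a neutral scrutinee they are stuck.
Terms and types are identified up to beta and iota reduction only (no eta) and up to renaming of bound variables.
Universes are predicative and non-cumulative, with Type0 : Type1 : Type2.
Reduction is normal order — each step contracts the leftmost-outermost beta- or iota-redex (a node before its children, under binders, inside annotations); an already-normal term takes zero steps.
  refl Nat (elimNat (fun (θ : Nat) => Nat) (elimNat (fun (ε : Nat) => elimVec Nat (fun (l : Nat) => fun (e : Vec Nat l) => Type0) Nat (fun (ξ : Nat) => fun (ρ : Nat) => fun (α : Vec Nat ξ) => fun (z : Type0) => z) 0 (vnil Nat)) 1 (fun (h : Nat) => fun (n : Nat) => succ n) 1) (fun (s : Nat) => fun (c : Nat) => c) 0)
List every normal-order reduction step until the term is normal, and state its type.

normal-order reduction sequence:
  refl Nat (elimNat (fun (θ : Nat) => Nat) (elimNat (fun (ε : Nat) => elimVec Nat (fun (l : Nat) => fun (e : Vec Nat l) => Type0) Nat (fun (ξ : Nat) => fun (ρ : Nat) => fun (α : Vec Nat ξ) => fun (z : Type0) => z) 0 (vnil Nat)) 1 (fun (h : Nat) => fun (n : Nat) => succ n) 1) (fun (s : Nat) => fun (c : Nat) => c) 0)
  ~> refl Nat (elimNat (fun (θ : Nat) => elimVec Nat (fun (ε : Nat) => fun (l : Vec Nat ε) => Type0) Nat (fun (e : Nat) => fun (ξ : Nat) => fun (ρ : Vec Nat e) => fun (α : Type0) => α) 0 (vnil Nat)) 1 (fun (z : Nat) => fun (h : Nat) => succ h) 1)
  ~> refl Nat ((fun (θ : Nat) => fun (ε : Nat) => succ ε) 0 (elimNat (fun (l : Nat) => elimVec Nat (fun (e : Nat) => fun (ξ : Vec Nat e) => Type0) Nat (fun (ρ : Nat) => fun (α : Nat) => fun (z : Vec Nat ρ) => fun (h : Type0) => h) 0 (vnil Nat)) 1 (fun (n : Nat) => fun (s : Nat) => succ s) 0))
  ~> refl Nat ((fun (θ : Nat) => succ θ) (elimNat (fun (ε : Nat) => elimVec Nat (fun (l : Nat) => fun (e : Vec Nat l) => Type0) Nat (fun (ξ : Nat) => fun (ρ : Nat) => fun (α : Vec Nat ξ) => fun (z : Type0) => z) 0 (vnil Nat)) 1 (fun (h : Nat) => fun (n : Nat) => succ n) 0))
  ~> refl Nat (succ (elimNat (fun (θ : Nat) => elimVec Nat (fun (ε : Nat) => fun (l : Vec Nat ε) => Type0) Nat (fun (e : Nat) => fun (ξ : Nat) => fun (ρ : Vec Nat e) => fun (α : Type0) => α) 0 (vnil Nat)) 1 (fun (z : Nat) => fun (h : Nat) => succ h) 0))
  ~> refl Nat 2
type:
  Eq Nat 2 2


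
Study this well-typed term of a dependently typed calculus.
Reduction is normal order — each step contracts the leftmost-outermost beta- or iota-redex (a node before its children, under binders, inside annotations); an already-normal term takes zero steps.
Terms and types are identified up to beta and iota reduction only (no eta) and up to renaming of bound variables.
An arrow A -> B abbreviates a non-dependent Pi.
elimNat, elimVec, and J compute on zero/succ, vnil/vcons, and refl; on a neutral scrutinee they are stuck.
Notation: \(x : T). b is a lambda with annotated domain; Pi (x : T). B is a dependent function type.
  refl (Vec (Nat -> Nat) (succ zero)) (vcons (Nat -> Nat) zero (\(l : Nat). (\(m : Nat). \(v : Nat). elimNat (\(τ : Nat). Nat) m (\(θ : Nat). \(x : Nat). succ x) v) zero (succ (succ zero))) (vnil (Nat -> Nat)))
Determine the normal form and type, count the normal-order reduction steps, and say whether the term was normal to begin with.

normal form:
  refl (Vec (Nat -> Nat) (succ zero)) (vcons (Nat -> Nat) zero (\(l : Nat). succ (succ zero)) (vnil (Nat -> Nat)))
type:
  Eq (Vec (Nat -> Nat) (succ zero)) (vcons (Nat -> Nat) zero (\(l : Nat). succ (succ zero)) (vnil (Nat -> Nat))) (vcons (Nat -> Nat) zero (\(m : Nat). succ (succ zero)) (vnil (Nat -> Nat)))
steps to reach normal form (normal order): 9
term was already normal: no
first contracted redex: a beta-redex


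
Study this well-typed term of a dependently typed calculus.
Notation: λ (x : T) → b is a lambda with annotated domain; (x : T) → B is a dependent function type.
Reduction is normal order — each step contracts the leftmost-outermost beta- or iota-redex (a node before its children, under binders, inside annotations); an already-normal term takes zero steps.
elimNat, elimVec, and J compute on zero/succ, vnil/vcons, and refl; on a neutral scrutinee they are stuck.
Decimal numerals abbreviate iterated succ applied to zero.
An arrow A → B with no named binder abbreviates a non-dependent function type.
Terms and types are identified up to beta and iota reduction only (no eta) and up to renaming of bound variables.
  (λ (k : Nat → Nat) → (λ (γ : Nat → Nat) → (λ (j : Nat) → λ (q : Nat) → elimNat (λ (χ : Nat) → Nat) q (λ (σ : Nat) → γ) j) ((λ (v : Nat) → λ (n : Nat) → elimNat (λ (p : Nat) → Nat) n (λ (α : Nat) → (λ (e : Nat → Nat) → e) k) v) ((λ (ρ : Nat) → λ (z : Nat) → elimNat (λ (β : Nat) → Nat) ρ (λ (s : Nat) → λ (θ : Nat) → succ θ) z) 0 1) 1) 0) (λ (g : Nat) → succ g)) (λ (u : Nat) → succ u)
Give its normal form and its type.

resulting normal form:
  2
inferred type:
  Nat
observation: contracting a beta-redex first, the term normalizes in 24 steps.


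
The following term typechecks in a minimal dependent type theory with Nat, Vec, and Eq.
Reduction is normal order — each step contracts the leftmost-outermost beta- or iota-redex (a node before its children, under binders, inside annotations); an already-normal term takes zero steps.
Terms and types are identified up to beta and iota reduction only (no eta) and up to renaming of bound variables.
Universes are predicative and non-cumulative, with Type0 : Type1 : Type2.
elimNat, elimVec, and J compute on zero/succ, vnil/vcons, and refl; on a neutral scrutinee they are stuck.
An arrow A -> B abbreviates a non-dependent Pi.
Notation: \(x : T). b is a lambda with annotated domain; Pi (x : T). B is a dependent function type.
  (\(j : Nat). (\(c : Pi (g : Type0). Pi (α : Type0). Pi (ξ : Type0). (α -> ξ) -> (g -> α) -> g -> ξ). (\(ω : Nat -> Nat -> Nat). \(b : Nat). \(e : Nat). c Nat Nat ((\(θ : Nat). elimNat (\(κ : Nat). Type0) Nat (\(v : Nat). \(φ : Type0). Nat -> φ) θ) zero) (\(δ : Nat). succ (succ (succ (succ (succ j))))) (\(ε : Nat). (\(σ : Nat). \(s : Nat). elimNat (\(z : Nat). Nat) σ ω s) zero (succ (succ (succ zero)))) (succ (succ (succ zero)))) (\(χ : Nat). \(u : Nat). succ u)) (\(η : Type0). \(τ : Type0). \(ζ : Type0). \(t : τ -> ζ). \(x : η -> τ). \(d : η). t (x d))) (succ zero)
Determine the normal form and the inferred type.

resulting normal form:
  \(j : Nat). \(c : Nat). succ (succ (succ (succ (succ (succ zero)))))
inferred type:
  Nat -> Nat -> Nat


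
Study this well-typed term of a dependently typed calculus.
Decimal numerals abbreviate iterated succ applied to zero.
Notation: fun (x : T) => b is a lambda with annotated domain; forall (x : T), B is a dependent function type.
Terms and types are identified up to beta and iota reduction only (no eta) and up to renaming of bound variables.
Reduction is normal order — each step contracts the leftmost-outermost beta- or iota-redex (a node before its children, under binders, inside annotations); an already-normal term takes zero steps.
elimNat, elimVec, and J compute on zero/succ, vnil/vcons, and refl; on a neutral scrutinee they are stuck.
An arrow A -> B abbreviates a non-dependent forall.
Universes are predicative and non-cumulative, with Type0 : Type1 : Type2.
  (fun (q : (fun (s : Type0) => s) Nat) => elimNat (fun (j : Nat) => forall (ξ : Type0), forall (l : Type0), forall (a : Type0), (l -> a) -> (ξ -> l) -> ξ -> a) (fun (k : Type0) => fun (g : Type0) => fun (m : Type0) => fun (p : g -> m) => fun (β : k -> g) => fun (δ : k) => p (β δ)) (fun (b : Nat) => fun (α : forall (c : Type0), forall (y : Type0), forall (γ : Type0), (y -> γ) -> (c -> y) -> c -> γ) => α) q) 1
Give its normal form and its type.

resulting normal form:
  fun (q : Type0) => fun (s : Type0) => fun (j : Type0) => fun (ξ : s -> j) => fun (l : q -> s) => fun (a : q) => ξ (l a)
inferred type:
  forall (q : Type0), forall (s : Type0), forall (j : Type0), (s -> j) -> (q -> s) -> q -> j
observation: the term reaches its normal form after 5 normal-order steps.


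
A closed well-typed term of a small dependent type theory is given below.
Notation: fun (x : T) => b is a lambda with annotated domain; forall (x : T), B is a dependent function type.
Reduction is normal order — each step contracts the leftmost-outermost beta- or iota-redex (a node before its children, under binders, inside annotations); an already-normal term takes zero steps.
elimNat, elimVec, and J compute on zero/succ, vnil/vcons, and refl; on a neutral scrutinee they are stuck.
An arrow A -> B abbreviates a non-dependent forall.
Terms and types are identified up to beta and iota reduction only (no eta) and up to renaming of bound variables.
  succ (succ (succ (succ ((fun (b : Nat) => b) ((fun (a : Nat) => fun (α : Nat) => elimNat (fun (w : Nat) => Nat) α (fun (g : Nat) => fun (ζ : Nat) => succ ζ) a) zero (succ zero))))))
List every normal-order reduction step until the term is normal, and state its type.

normal-order reduction sequence:
  succ (succ (succ (succ ((fun (b : Nat) => b) ((fun (a : Nat) => fun (α : Nat) => elimNat (fun (w : Nat) => Nat) α (fun (g : Nat) => fun (ζ : Nat) => succ ζ) a) zero (succ zero))))))
  ~> succ (succ (succ (succ ((fun (b : Nat) => fun (a : Nat) => elimNat (fun (α : Nat) => Nat) a (fun (w : Nat) => fun (g : Nat) => succ g) b) zero (succ zero)))))
  ~> succ (succ (succ (succ ((fun (b : Nat) => elimNat (fun (a : Nat) => Nat) b (fun (α : Nat) => fun (w : Nat) => succ w) zero) (succ zero)))))
  ~> succ (succ (succ (succ (elimNat (fun (b : Nat) => Nat) (succ zero) (fun (a : Nat) => fun (α : Nat) => succ α) zero))))
  ~> succ (succ (succ (succ (succ zero))))
inferred type:
  Nat


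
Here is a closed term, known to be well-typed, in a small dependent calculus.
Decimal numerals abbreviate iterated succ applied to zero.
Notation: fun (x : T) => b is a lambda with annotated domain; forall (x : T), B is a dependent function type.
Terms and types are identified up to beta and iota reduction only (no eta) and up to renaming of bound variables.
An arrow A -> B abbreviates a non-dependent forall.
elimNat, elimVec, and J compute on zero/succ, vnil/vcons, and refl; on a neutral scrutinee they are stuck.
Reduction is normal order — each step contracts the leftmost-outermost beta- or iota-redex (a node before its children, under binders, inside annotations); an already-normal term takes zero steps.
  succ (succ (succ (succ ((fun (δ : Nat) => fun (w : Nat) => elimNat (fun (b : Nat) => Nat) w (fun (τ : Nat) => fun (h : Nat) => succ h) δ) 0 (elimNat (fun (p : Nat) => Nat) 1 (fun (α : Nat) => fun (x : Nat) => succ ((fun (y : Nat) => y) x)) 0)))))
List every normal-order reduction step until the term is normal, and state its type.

normal-order reduction:
  succ (succ (succ (succ ((fun (δ : Nat) => fun (w : Nat) => elimNat (fun (b : Nat) => Nat) w (fun (τ : Nat) => fun (h : Nat) => succ h) δ) 0 (elimNat (fun (p : Nat) => Nat) 1 (fun (α : Nat) => fun (x : Nat) => succ ((fun (y : Nat) => y) x)) 0)))))
  ~> succ (succ (succ (succ ((fun (δ : Nat) => elimNat (fun (w : Nat) => Nat) δ (fun (b : Nat) => fun (τ : Nat) => succ τ) 0) (elimNat (fun (h : Nat) => Nat) 1 (fun (p : Nat) => fun (α : Nat) => succ ((fun (x : Nat) => x) α)) 0)))))
  ~> succ (succ (succ (succ (elimNat (fun (δ : Nat) => Nat) (elimNat (fun (w : Nat) => Nat) 1 (fun (b : Nat) => fun (τ : Nat) => succ ((fun (h : Nat) => h) τ)) 0) (fun (p : Nat) => fun (α : Nat) => succ α) 0))))
  ~> succ (succ (succ (succ (elimNat (fun (δ : Nat) => Nat) 1 (fun (w : Nat) => fun (b : Nat) => succ ((fun (τ : Nat) => τ) b)) 0))))
  ~> 5
the term's type:
  Nat


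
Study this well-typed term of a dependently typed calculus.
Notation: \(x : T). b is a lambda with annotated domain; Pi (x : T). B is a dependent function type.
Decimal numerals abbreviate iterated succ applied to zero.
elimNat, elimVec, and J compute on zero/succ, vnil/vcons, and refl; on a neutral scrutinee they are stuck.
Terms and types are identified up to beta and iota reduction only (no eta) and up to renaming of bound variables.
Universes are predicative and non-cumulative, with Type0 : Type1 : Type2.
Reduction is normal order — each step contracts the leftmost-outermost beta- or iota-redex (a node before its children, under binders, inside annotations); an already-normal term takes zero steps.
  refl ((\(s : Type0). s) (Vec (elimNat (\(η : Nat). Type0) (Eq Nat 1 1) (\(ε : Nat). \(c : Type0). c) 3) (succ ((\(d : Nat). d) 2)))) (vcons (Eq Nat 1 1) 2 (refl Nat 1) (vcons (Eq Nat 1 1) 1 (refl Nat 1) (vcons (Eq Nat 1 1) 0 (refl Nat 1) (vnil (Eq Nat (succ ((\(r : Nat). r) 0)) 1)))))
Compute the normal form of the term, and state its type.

normal form:
  refl (Vec (Eq Nat 1 1) 3) (vcons (Eq Nat 1 1) 2 (refl Nat 1) (vcons (Eq Nat 1 1) 1 (refl Nat 1) (vcons (Eq Nat 1 1) 0 (refl Nat 1) (vnil (Eq Nat 1 1)))))
type:
  Eq (Vec (Eq Nat 1 1) 3) (vcons (Eq Nat 1 1) 2 (refl Nat 1) (vcons (Eq Nat 1 1) 1 (refl Nat 1) (vcons (Eq Nat 1 1) 0 (refl Nat 1) (vnil (Eq Nat 1 1))))) (vcons (Eq Nat 1 1) 2 (refl Nat 1) (vcons (Eq Nat 1 1) 1 (refl Nat 1) (vcons (Eq Nat 1 1) 0 (refl Nat 1) (vnil (Eq Nat 1 1)))))
observation: 13 normal-order steps separate the term from its normal form.
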